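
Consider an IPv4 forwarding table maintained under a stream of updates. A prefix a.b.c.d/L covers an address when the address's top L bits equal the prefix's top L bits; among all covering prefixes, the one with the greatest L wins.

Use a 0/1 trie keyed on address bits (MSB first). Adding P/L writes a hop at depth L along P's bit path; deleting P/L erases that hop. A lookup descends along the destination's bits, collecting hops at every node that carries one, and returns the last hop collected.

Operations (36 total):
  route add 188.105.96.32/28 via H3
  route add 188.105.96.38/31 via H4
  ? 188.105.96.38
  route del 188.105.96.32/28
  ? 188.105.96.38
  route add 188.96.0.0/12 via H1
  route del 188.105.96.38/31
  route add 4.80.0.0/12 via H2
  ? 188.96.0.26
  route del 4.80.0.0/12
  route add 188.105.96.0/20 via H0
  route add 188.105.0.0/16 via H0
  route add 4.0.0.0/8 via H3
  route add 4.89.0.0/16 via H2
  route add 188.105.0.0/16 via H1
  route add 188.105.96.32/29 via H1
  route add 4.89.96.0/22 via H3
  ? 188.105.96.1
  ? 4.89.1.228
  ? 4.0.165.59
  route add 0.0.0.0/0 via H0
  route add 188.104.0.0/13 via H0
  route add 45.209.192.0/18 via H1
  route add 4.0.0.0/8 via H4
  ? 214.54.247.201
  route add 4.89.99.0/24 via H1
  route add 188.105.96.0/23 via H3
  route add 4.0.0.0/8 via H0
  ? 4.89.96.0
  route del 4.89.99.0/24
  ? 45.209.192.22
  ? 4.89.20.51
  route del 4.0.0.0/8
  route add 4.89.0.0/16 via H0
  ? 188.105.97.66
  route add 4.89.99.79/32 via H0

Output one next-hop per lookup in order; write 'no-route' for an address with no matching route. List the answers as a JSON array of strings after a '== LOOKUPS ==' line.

Trace:
  + 188.105.96.32/28 (H3) depth=28
  + 188.105.96.38/31 (H4) depth=31
  ? 188.105.96.38  path d0:-→d1:-→d2:-→d3:-→d4:-→d5:-→d6:-→d7:-→d8:-→d9:-→d10:-→d11:-→d12:-→d13:-→d14:-→d15:-→d16:-→d17:-→d18:-→d19:-→d20:-→d21:-→d22:-→d23:-→d24:-→d25:-→d26:-→d27:-→d28:H3→d29:-→d30:-→d31:H4  best=H4
  del 188.105.96.32/28 (clear depth 28)
  ? 188.105.96.38  path d0:-→d1:-→d2:-→d3:-→d4:-→d5:-→d6:-→d7:-→d8:-→d9:-→d10:-→d11:-→d12:-→d13:-→d14:-→d15:-→d16:-→d17:-→d18:-→d19:-→d20:-→d21:-→d22:-→d23:-→d24:-→d25:-→d26:-→d27:-→d28:-→d29:-→d30:-→d31:H4  best=H4
  + 188.96.0.0/12 (H1) depth=12
  del 188.105.96.38/31 (clear depth 31)
  + 4.80.0.0/12 (H2) depth=12
  ? 188.96.0.26  path d0:-→d1:-→d2:-→d3:-→d4:-→d5:-→d6:-→d7:-→d8:-→d9:-→d10:-→d11:-→d12:H1  best=H1
  del 4.80.0.0/12 (clear depth 12)
  + 188.105.96.0/20 (H0) depth=20
  + 188.105.0.0/16 (H0) depth=16
  + 4.0.0.0/8 (H3) depth=8
  + 4.89.0.0/16 (H2) depth=16
  + 188.105.0.0/16 (H1) depth=16
  + 188.105.96.32/29 (H1) depth=29
  + 4.89.96.0/22 (H3) depth=22
  ? 188.105.96.1  path d0:-→d1:-→d2:-→d3:-→d4:-→d5:-→d6:-→d7:-→d8:-→d9:-→d10:-→d11:-→d12:H1→d13:-→d14:-→d15:-→d16:H1→d17:-→d18:-→d19:-→d20:H0→d21:-→d22:-→d23:-→d24:-→d25:-→d26:-  best=H0
  ? 4.89.1.228  path d0:-→d1:-→d2:-→d3:-→d4:-→d5:-→d6:-→d7:-→d8:H3→d9:-→d10:-→d11:-→d12:-→d13:-→d14:-→d15:-→d16:H2→d17:-  best=H2
  ? 4.0.165.59  path d0:-→d1:-→d2:-→d3:-→d4:-→d5:-→d6:-→d7:-→d8:H3→d9:-  best=H3
  + 0.0.0.0/0 (H0) depth=0
  + 188.104.0.0/13 (H0) depth=13
  + 45.209.192.0/18 (H1) depth=18
  + 4.0.0.0/8 (H4) depth=8
  ? 214.54.247.201  path d0:H0→d1:-  best=H0
  + 4.89.99.0/24 (H1) depth=24
  + 188.105.96.0/23 (H3) depth=23
  + 4.0.0.0/8 (H0) depth=8
  ? 4.89.96.0  path d0:H0→d1:-→d2:-→d3:-→d4:-→d5:-→d6:-→d7:-→d8:H0→d9:-→d10:-→d11:-→d12:-→d13:-→d14:-→d15:-→d16:H2→d17:-→d18:-→d19:-→d20:-→d21:-→d22:H3  best=H3
  del 4.89.99.0/24 (clear depth 24)
  ? 45.209.192.22  path d0:H0→d1:-→d2:-→d3:-→d4:-→d5:-→d6:-→d7:-→d8:-→d9:-→d10:-→d11:-→d12:-→d13:-→d14:-→d15:-→d16:-→d17:-→d18:H1  best=H1
  ? 4.89.20.51  path d0:H0→d1:-→d2:-→d3:-→d4:-→d5:-→d6:-→d7:-→d8:H0→d9:-→d10:-→d11:-→d12:-→d13:-→d14:-→d15:-→d16:H2→d17:-  best=H2
  del 4.0.0.0/8 (clear depth 8)
  + 4.89.0.0/16 (H0) depth=16
  ? 188.105.97.66  path d0:H0→d1:-→d2:-→d3:-→d4:-→d5:-→d6:-→d7:-→d8:-→d9:-→d10:-→d11:-→d12:H1→d13:H0→d14:-→d15:-→d16:H1→d17:-→d18:-→d19:-→d20:H0→d21:-→d22:-→d23:H3  best=H3
  + 4.89.99.79/32 (H0) depth=32

== LOOKUPS ==
["H4","H4","H1","H0","H2","H3","H0","H3","H1","H2","H3"]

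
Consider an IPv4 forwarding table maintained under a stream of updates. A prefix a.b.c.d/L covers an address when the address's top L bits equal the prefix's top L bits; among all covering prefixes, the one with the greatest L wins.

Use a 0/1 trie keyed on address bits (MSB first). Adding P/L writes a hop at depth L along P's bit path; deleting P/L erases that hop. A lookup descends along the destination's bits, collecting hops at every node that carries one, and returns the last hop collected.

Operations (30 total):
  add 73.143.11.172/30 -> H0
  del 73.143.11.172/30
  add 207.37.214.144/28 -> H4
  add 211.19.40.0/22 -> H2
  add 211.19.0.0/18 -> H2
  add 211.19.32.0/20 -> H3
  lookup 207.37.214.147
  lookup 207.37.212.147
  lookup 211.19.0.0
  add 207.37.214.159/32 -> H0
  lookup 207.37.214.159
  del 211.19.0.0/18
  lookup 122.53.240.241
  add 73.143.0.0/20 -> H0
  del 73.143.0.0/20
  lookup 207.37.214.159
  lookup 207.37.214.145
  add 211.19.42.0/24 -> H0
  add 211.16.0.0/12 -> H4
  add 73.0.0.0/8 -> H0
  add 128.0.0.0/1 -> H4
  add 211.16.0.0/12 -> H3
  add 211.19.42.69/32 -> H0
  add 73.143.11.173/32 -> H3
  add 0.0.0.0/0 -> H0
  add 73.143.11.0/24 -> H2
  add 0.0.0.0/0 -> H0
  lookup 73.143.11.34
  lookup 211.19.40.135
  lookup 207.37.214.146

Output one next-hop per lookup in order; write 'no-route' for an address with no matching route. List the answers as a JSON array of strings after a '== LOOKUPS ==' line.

Trace:
  add 73.143.11.172/30 -> H0 at depth 30
  - 73.143.11.172/30 clear@30
  add 207.37.214.144/28 -> H4 at depth 28
  add 211.19.40.0/22 -> H2 at depth 22
  add 211.19.0.0/18 -> H2 at depth 18
  add 211.19.32.0/20 -> H3 at depth 20
  Q 207.37.214.147: descend 1100111100100101110101101001 ; hops seen [H4] ; pick H4
  Q 207.37.212.147: descend 1100111100100101110101 ; hops seen [∅] ; pick no-route
  Q 211.19.0.0: descend 110100110001001100 ; hops seen [H2] ; pick H2
  add 207.37.214.159/32 -> H0 at depth 32
  Q 207.37.214.159: descend 11001111001001011101011010011111 ; hops seen [H4,H0] ; pick H0
  - 211.19.0.0/18 clear@18
  Q 122.53.240.241: descend 01 ; hops seen [∅] ; pick no-route
  add 73.143.0.0/20 -> H0 at depth 20
  - 73.143.0.0/20 clear@20
  Q 207.37.214.159: descend 11001111001001011101011010011111 ; hops seen [H4,H0] ; pick H0
  Q 207.37.214.145: descend 1100111100100101110101101001 ; hops seen [H4] ; pick H4
  add 211.19.42.0/24 -> H0 at depth 24
  add 211.16.0.0/12 -> H4 at depth 12
  add 73.0.0.0/8 -> H0 at depth 8
  add 128.0.0.0/1 -> H4 at depth 1
  add 211.16.0.0/12 -> H3 at depth 12
  add 211.19.42.69/32 -> H0 at depth 32
  add 73.143.11.173/32 -> H3 at depth 32
  add 0.0.0.0/0 -> H0 at depth 0
  add 73.143.11.0/24 -> H2 at depth 24
  add 0.0.0.0/0 -> H0 at depth 0
  Q 73.143.11.34: descend 010010011000111100001011 ; hops seen [H0,H0,H2] ; pick H2
  Q 211.19.40.135: descend 1101001100010011001010 ; hops seen [H0,H4,H3,H3,H2] ; pick H2
  Q 207.37.214.146: descend 1100111100100101110101101001 ; hops seen [H0,H4,H4] ; pick H4

== LOOKUPS ==
["H4","no-route","H2","H0","no-route","H0","H4","H2","H2","H4"]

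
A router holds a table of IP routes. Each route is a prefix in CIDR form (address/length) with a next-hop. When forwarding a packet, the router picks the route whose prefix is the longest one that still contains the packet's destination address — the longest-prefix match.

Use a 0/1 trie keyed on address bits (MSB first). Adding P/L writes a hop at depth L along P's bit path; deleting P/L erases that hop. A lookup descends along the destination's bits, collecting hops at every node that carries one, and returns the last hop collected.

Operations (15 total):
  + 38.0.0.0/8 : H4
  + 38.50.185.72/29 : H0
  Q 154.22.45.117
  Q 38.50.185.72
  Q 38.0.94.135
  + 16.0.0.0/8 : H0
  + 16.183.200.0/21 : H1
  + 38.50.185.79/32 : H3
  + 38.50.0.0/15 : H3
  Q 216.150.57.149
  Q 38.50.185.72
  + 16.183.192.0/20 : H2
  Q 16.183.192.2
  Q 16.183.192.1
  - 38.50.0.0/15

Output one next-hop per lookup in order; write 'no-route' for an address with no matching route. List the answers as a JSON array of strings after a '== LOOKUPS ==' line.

Apply in order:
  add 38.0.0.0/8 -> H4 at depth 8
  add 38.50.185.72/29 -> H0 at depth 29
  Q 154.22.45.117: descend ε ; hops seen [∅] ; pick no-route
  Q 38.50.185.72: descend 00100110001100101011100101001 ; hops seen [H4,H0] ; pick H0
  Q 38.0.94.135: descend 0010011000 ; hops seen [H4] ; pick H4
  add 16.0.0.0/8 -> H0 at depth 8
  add 16.183.200.0/21 -> H1 at depth 21
  add 38.50.185.79/32 -> H3 at depth 32
  add 38.50.0.0/15 -> H3 at depth 15
  Q 216.150.57.149: descend ε ; hops seen [∅] ; pick no-route
  Q 38.50.185.72: descend 00100110001100101011100101001 ; hops seen [H4,H3,H0] ; pick H0
  add 16.183.192.0/20 -> H2 at depth 20
  Q 16.183.192.2: descend 00010000101101111100 ; hops seen [H0,H2] ; pick H2
  Q 16.183.192.1: descend 00010000101101111100 ; hops seen [H0,H2] ; pick H2
  del 38.50.0.0/15 (clear depth 15)

== LOOKUPS ==
["no-route","H0","H4","no-route","H0","H2","H2"]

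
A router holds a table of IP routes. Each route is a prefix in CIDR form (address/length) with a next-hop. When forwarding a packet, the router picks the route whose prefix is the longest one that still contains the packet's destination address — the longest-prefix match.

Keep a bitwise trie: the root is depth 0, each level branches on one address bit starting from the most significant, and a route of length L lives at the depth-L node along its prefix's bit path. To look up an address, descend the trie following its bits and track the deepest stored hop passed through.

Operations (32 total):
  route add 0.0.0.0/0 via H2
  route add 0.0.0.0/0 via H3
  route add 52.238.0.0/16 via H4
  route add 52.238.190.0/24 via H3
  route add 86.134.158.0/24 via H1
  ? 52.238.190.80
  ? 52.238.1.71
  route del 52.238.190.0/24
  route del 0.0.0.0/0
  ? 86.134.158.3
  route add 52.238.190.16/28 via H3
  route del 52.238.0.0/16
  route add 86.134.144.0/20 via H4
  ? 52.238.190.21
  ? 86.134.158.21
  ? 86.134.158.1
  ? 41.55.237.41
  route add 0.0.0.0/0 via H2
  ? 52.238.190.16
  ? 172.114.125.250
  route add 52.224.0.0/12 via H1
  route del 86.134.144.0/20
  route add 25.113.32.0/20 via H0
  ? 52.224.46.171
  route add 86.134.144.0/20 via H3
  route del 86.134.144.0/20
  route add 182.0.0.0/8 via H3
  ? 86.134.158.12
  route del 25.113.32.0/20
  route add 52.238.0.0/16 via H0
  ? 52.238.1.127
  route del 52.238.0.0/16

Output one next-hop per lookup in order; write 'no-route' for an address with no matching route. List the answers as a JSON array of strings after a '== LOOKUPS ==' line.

Trace:
  + 0.0.0.0/0 (H2) depth=0
  + 0.0.0.0/0 (H3) depth=0
  + 52.238.0.0/16 (H4) depth=16
  + 52.238.190.0/24 (H3) depth=24
  + 86.134.158.0/24 (H1) depth=24
  ? 52.238.190.80  path d0:H3→d1:-→d2:-→d3:-→d4:-→d5:-→d6:-→d7:-→d8:-→d9:-→d10:-→d11:-→d12:-→d13:-→d14:-→d15:-→d16:H4→d17:-→d18:-→d19:-→d20:-→d21:-→d22:-→d23:-→d24:H3  best=H3
  ? 52.238.1.71  path d0:H3→d1:-→d2:-→d3:-→d4:-→d5:-→d6:-→d7:-→d8:-→d9:-→d10:-→d11:-→d12:-→d13:-→d14:-→d15:-→d16:H4  best=H4
  - 52.238.190.0/24 clear@24
  - 0.0.0.0/0 clear@0
  ? 86.134.158.3  path d0:-→d1:-→d2:-→d3:-→d4:-→d5:-→d6:-→d7:-→d8:-→d9:-→d10:-→d11:-→d12:-→d13:-→d14:-→d15:-→d16:-→d17:-→d18:-→d19:-→d20:-→d21:-→d22:-→d23:-→d24:H1  best=H1
  + 52.238.190.16/28 (H3) depth=28
  - 52.238.0.0/16 clear@16
  + 86.134.144.0/20 (H4) depth=20
  ? 52.238.190.21  path d0:-→d1:-→d2:-→d3:-→d4:-→d5:-→d6:-→d7:-→d8:-→d9:-→d10:-→d11:-→d12:-→d13:-→d14:-→d15:-→d16:-→d17:-→d18:-→d19:-→d20:-→d21:-→d22:-→d23:-→d24:-→d25:-→d26:-→d27:-→d28:H3  best=H3
  ? 86.134.158.21  path d0:-→d1:-→d2:-→d3:-→d4:-→d5:-→d6:-→d7:-→d8:-→d9:-→d10:-→d11:-→d12:-→d13:-→d14:-→d15:-→d16:-→d17:-→d18:-→d19:-→d20:H4→d21:-→d22:-→d23:-→d24:H1  best=H1
  ? 86.134.158.1  path d0:-→d1:-→d2:-→d3:-→d4:-→d5:-→d6:-→d7:-→d8:-→d9:-→d10:-→d11:-→d12:-→d13:-→d14:-→d15:-→d16:-→d17:-→d18:-→d19:-→d20:H4→d21:-→d22:-→d23:-→d24:H1  best=H1
  ? 41.55.237.41  path d0:-→d1:-→d2:-→d3:-  best=no-route
  + 0.0.0.0/0 (H2) depth=0
  ? 52.238.190.16  path d0:H2→d1:-→d2:-→d3:-→d4:-→d5:-→d6:-→d7:-→d8:-→d9:-→d10:-→d11:-→d12:-→d13:-→d14:-→d15:-→d16:-→d17:-→d18:-→d19:-→d20:-→d21:-→d22:-→d23:-→d24:-→d25:-→d26:-→d27:-→d28:H3  best=H3
  ? 172.114.125.250  path d0:H2  best=H2
  + 52.224.0.0/12 (H1) depth=12
  - 86.134.144.0/20 clear@20
  + 25.113.32.0/20 (H0) depth=20
  ? 52.224.46.171  path d0:H2→d1:-→d2:-→d3:-→d4:-→d5:-→d6:-→d7:-→d8:-→d9:-→d10:-→d11:-→d12:H1  best=H1
  + 86.134.144.0/20 (H3) depth=20
  - 86.134.144.0/20 clear@20
  + 182.0.0.0/8 (H3) depth=8
  ? 86.134.158.12  path d0:H2→d1:-→d2:-→d3:-→d4:-→d5:-→d6:-→d7:-→d8:-→d9:-→d10:-→d11:-→d12:-→d13:-→d14:-→d15:-→d16:-→d17:-→d18:-→d19:-→d20:-→d21:-→d22:-→d23:-→d24:H1  best=H1
  - 25.113.32.0/20 clear@20
  + 52.238.0.0/16 (H0) depth=16
  ? 52.238.1.127  path d0:H2→d1:-→d2:-→d3:-→d4:-→d5:-→d6:-→d7:-→d8:-→d9:-→d10:-→d11:-→d12:H1→d13:-→d14:-→d15:-→d16:H0  best=H0
  - 52.238.0.0/16 clear@16

== LOOKUPS ==
["H3","H4","H1","H3","H1","H1","no-route","H3","H2","H1","H1","H0"]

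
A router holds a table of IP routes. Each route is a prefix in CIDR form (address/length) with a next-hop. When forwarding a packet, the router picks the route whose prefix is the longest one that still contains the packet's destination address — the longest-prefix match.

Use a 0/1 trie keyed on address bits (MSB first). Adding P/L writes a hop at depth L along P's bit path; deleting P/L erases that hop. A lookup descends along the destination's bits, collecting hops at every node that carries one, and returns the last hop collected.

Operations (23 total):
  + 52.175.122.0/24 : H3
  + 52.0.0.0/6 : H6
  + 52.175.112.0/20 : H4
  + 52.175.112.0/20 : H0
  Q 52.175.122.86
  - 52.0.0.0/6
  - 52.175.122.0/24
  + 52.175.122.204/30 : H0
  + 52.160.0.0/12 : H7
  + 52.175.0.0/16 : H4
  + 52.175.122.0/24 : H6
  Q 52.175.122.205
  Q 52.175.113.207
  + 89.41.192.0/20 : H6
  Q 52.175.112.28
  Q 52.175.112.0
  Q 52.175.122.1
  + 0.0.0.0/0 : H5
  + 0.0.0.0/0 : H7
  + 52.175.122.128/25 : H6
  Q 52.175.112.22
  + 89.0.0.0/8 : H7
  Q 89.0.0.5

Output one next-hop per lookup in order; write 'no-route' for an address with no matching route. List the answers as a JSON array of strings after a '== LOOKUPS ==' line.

Process each operation:
  + 52.175.122.0/24 (H3) depth=24
  + 52.0.0.0/6 (H6) depth=6
  + 52.175.112.0/20 (H4) depth=20
  + 52.175.112.0/20 (H0) depth=20
  ? 52.175.122.86  path d0:-→d1:-→d2:-→d3:-→d4:-→d5:-→d6:H6→d7:-→d8:-→d9:-→d10:-→d11:-→d12:-→d13:-→d14:-→d15:-→d16:-→d17:-→d18:-→d19:-→d20:H0→d21:-→d22:-→d23:-→d24:H3  best=H3
  del 52.0.0.0/6 (clear depth 6)
  del 52.175.122.0/24 (clear depth 24)
  + 52.175.122.204/30 (H0) depth=30
  + 52.160.0.0/12 (H7) depth=12
  + 52.175.0.0/16 (H4) depth=16
  + 52.175.122.0/24 (H6) depth=24
  ? 52.175.122.205  path d0:-→d1:-→d2:-→d3:-→d4:-→d5:-→d6:-→d7:-→d8:-→d9:-→d10:-→d11:-→d12:H7→d13:-→d14:-→d15:-→d16:H4→d17:-→d18:-→d19:-→d20:H0→d21:-→d22:-→d23:-→d24:H6→d25:-→d26:-→d27:-→d28:-→d29:-→d30:H0  best=H0
  ? 52.175.113.207  path d0:-→d1:-→d2:-→d3:-→d4:-→d5:-→d6:-→d7:-→d8:-→d9:-→d10:-→d11:-→d12:H7→d13:-→d14:-→d15:-→d16:H4→d17:-→d18:-→d19:-→d20:H0  best=H0
  + 89.41.192.0/20 (H6) depth=20
  ? 52.175.112.28  path d0:-→d1:-→d2:-→d3:-→d4:-→d5:-→d6:-→d7:-→d8:-→d9:-→d10:-→d11:-→d12:H7→d13:-→d14:-→d15:-→d16:H4→d17:-→d18:-→d19:-→d20:H0  best=H0
  ? 52.175.112.0  path d0:-→d1:-→d2:-→d3:-→d4:-→d5:-→d6:-→d7:-→d8:-→d9:-→d10:-→d11:-→d12:H7→d13:-→d14:-→d15:-→d16:H4→d17:-→d18:-→d19:-→d20:H0  best=H0
  ? 52.175.122.1  path d0:-→d1:-→d2:-→d3:-→d4:-→d5:-→d6:-→d7:-→d8:-→d9:-→d10:-→d11:-→d12:H7→d13:-→d14:-→d15:-→d16:H4→d17:-→d18:-→d19:-→d20:H0→d21:-→d22:-→d23:-→d24:H6  best=H6
  + 0.0.0.0/0 (H5) depth=0
  + 0.0.0.0/0 (H7) depth=0
  + 52.175.122.128/25 (H6) depth=25
  ? 52.175.112.22  path d0:H7→d1:-→d2:-→d3:-→d4:-→d5:-→d6:-→d7:-→d8:-→d9:-→d10:-→d11:-→d12:H7→d13:-→d14:-→d15:-→d16:H4→d17:-→d18:-→d19:-→d20:H0  best=H0
  + 89.0.0.0/8 (H7) depth=8
  ? 89.0.0.5  path d0:H7→d1:-→d2:-→d3:-→d4:-→d5:-→d6:-→d7:-→d8:H7→d9:-→d10:-  best=H7

== LOOKUPS ==
["H3","H0","H0","H0","H0","H6","H0","H7"]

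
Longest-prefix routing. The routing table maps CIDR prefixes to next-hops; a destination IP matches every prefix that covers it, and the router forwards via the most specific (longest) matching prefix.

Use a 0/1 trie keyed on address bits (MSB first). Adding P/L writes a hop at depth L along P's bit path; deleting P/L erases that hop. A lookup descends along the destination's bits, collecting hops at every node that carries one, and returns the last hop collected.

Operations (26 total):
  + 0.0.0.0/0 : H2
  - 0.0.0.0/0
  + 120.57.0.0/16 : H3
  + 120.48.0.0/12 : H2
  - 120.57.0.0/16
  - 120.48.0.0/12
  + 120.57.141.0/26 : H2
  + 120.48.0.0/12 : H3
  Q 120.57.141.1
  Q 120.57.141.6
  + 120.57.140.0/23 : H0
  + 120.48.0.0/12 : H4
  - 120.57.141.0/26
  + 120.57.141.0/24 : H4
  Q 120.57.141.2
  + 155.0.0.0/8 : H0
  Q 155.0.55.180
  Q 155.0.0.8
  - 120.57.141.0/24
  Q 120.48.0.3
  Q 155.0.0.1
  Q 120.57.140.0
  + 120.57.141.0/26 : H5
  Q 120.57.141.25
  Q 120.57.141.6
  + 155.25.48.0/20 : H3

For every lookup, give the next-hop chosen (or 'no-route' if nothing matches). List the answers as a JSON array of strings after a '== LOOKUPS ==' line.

Process each operation:
  + 0.0.0.0/0 (H2) depth=0
  - 0.0.0.0/0 clear@0
  + 120.57.0.0/16 (H3) depth=16
  + 120.48.0.0/12 (H2) depth=12
  - 120.57.0.0/16 clear@16
  - 120.48.0.0/12 clear@12
  + 120.57.141.0/26 (H2) depth=26
  + 120.48.0.0/12 (H3) depth=12
  Q 120.57.141.1: descend 01111000001110011000110100 ; hops seen [H3,H2] ; pick H2
  Q 120.57.141.6: descend 01111000001110011000110100 ; hops seen [H3,H2] ; pick H2
  + 120.57.140.0/23 (H0) depth=23
  + 120.48.0.0/12 (H4) depth=12
  - 120.57.141.0/26 clear@26
  + 120.57.141.0/24 (H4) depth=24
  Q 120.57.141.2: descend 01111000001110011000110100 ; hops seen [H4,H0,H4] ; pick H4
  + 155.0.0.0/8 (H0) depth=8
  Q 155.0.55.180: descend 10011011 ; hops seen [H0] ; pick H0
  Q 155.0.0.8: descend 10011011 ; hops seen [H0] ; pick H0
  - 120.57.141.0/24 clear@24
  Q 120.48.0.3: descend 011110000011 ; hops seen [H4] ; pick H4
  Q 155.0.0.1: descend 10011011 ; hops seen [H0] ; pick H0
  Q 120.57.140.0: descend 01111000001110011000110 ; hops seen [H4,H0] ; pick H0
  + 120.57.141.0/26 (H5) depth=26
  Q 120.57.141.25: descend 01111000001110011000110100 ; hops seen [H4,H0,H5] ; pick H5
  Q 120.57.141.6: descend 01111000001110011000110100 ; hops seen [H4,H0,H5] ; pick H5
  + 155.25.48.0/20 (H3) depth=20

== LOOKUPS ==
["H2","H2","H4","H0","H0","H4","H0","H0","H5","H5"]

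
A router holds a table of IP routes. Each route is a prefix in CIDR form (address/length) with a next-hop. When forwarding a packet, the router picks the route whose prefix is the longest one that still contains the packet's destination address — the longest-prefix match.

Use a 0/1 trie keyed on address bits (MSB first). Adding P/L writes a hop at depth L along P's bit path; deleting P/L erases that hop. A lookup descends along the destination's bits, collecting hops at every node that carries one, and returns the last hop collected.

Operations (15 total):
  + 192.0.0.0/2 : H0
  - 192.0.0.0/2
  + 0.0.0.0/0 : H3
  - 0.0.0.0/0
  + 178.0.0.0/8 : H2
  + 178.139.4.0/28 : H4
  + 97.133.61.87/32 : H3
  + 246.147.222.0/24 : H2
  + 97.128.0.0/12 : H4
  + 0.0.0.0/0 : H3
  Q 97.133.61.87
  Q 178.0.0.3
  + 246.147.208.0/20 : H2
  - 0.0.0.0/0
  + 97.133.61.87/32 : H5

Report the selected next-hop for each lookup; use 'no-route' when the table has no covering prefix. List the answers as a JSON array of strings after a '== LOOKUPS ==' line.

Process each operation:
  add 192.0.0.0/2 -> H0 at depth 2
  - 192.0.0.0/2 clear@2
  add 0.0.0.0/0 -> H3 at depth 0
  - 0.0.0.0/0 clear@0
  add 178.0.0.0/8 -> H2 at depth 8
  add 178.139.4.0/28 -> H4 at depth 28
  add 97.133.61.87/32 -> H3 at depth 32
  add 246.147.222.0/24 -> H2 at depth 24
  add 97.128.0.0/12 -> H4 at depth 12
  add 0.0.0.0/0 -> H3 at depth 0
  ? 97.133.61.87  path d0:H3→d1:-→d2:-→d3:-→d4:-→d5:-→d6:-→d7:-→d8:-→d9:-→d10:-→d11:-→d12:H4→d13:-→d14:-→d15:-→d16:-→d17:-→d18:-→d19:-→d20:-→d21:-→d22:-→d23:-→d24:-→d25:-→d26:-→d27:-→d28:-→d29:-→d30:-→d31:-→d32:H3  best=H3
  ? 178.0.0.3  path d0:H3→d1:-→d2:-→d3:-→d4:-→d5:-→d6:-→d7:-→d8:H2  best=H2
  add 246.147.208.0/20 -> H2 at depth 20
  - 0.0.0.0/0 clear@0
  add 97.133.61.87/32 -> H5 at depth 32

== LOOKUPS ==
["H3","H2"]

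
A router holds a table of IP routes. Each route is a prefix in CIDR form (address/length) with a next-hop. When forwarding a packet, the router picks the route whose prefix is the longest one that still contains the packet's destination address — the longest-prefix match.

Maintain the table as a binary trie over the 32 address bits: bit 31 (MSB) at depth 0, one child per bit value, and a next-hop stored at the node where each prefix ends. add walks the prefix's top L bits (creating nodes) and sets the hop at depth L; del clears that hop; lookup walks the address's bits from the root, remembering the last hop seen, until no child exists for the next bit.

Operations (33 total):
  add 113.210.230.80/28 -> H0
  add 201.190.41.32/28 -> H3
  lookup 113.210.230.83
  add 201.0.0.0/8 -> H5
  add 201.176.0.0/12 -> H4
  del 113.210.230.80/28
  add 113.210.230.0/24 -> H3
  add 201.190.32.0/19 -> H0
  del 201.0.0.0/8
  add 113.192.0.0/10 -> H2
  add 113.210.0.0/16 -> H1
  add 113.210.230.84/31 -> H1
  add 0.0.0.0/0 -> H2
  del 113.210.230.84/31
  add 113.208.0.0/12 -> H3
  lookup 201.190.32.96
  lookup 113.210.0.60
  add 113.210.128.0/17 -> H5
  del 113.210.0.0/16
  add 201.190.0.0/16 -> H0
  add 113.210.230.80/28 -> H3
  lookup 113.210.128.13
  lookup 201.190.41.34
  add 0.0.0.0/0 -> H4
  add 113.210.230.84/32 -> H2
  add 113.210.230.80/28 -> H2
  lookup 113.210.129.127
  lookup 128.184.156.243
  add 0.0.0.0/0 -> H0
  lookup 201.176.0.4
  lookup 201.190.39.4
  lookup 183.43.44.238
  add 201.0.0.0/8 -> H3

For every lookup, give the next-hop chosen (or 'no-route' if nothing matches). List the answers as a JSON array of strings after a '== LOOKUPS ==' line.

Apply in order:
  + 113.210.230.80/28 (H0) depth=28
  + 201.190.41.32/28 (H3) depth=28
  lookup 113.210.230.83: bits 0111000111010010111001100101 walk d0:-→d1:-→d2:-→d3:-→d4:-→d5:-→d6:-→d7:-→d8:-→d9:-→d10:-→d11:-→d12:-→d13:-→d14:-→d15:-→d16:-→d17:-→d18:-→d19:-→d20:-→d21:-→d22:-→d23:-→d24:-→d25:-→d26:-→d27:-→d28:H0 -> H0
  + 201.0.0.0/8 (H5) depth=8
  + 201.176.0.0/12 (H4) depth=12
  del 113.210.230.80/28 (clear depth 28)
  + 113.210.230.0/24 (H3) depth=24
  + 201.190.32.0/19 (H0) depth=19
  del 201.0.0.0/8 (clear depth 8)
  + 113.192.0.0/10 (H2) depth=10
  + 113.210.0.0/16 (H1) depth=16
  + 113.210.230.84/31 (H1) depth=31
  + 0.0.0.0/0 (H2) depth=0
  del 113.210.230.84/31 (clear depth 31)
  + 113.208.0.0/12 (H3) depth=12
  lookup 201.190.32.96: bits 11001001101111100010 walk d0:H2→d1:-→d2:-→d3:-→d4:-→d5:-→d6:-→d7:-→d8:-→d9:-→d10:-→d11:-→d12:H4→d13:-→d14:-→d15:-→d16:-→d17:-→d18:-→d19:H0→d20:- -> H0
  lookup 113.210.0.60: bits 0111000111010010 walk d0:H2→d1:-→d2:-→d3:-→d4:-→d5:-→d6:-→d7:-→d8:-→d9:-→d10:H2→d11:-→d12:H3→d13:-→d14:-→d15:-→d16:H1 -> H1
  + 113.210.128.0/17 (H5) depth=17
  del 113.210.0.0/16 (clear depth 16)
  + 201.190.0.0/16 (H0) depth=16
  + 113.210.230.80/28 (H3) depth=28
  lookup 113.210.128.13: bits 01110001110100101 walk d0:H2→d1:-→d2:-→d3:-→d4:-→d5:-→d6:-→d7:-→d8:-→d9:-→d10:H2→d11:-→d12:H3→d13:-→d14:-→d15:-→d16:-→d17:H5 -> H5
  lookup 201.190.41.34: bits 1100100110111110001010010010 walk d0:H2→d1:-→d2:-→d3:-→d4:-→d5:-→d6:-→d7:-→d8:-→d9:-→d10:-→d11:-→d12:H4→d13:-→d14:-→d15:-→d16:H0→d17:-→d18:-→d19:H0→d20:-→d21:-→d22:-→d23:-→d24:-→d25:-→d26:-→d27:-→d28:H3 -> H3
  + 0.0.0.0/0 (H4) depth=0
  + 113.210.230.84/32 (H2) depth=32
  + 113.210.230.80/28 (H2) depth=28
  lookup 113.210.129.127: bits 01110001110100101 walk d0:H4→d1:-→d2:-→d3:-→d4:-→d5:-→d6:-→d7:-→d8:-→d9:-→d10:H2→d11:-→d12:H3→d13:-→d14:-→d15:-→d16:-→d17:H5 -> H5
  lookup 128.184.156.243: bits 1 walk d0:H4→d1:- -> H4
  + 0.0.0.0/0 (H0) depth=0
  lookup 201.176.0.4: bits 110010011011 walk d0:H0→d1:-→d2:-→d3:-→d4:-→d5:-→d6:-→d7:-→d8:-→d9:-→d10:-→d11:-→d12:H4 -> H4
  lookup 201.190.39.4: bits 11001001101111100010 walk d0:H0→d1:-→d2:-→d3:-→d4:-→d5:-→d6:-→d7:-→d8:-→d9:-→d10:-→d11:-→d12:H4→d13:-→d14:-→d15:-→d16:H0→d17:-→d18:-→d19:H0→d20:- -> H0
  lookup 183.43.44.238: bits 1 walk d0:H0→d1:- -> H0
  + 201.0.0.0/8 (H3) depth=8

== LOOKUPS ==
["H0","H0","H1","H5","H3","H5","H4","H4","H0","H0"]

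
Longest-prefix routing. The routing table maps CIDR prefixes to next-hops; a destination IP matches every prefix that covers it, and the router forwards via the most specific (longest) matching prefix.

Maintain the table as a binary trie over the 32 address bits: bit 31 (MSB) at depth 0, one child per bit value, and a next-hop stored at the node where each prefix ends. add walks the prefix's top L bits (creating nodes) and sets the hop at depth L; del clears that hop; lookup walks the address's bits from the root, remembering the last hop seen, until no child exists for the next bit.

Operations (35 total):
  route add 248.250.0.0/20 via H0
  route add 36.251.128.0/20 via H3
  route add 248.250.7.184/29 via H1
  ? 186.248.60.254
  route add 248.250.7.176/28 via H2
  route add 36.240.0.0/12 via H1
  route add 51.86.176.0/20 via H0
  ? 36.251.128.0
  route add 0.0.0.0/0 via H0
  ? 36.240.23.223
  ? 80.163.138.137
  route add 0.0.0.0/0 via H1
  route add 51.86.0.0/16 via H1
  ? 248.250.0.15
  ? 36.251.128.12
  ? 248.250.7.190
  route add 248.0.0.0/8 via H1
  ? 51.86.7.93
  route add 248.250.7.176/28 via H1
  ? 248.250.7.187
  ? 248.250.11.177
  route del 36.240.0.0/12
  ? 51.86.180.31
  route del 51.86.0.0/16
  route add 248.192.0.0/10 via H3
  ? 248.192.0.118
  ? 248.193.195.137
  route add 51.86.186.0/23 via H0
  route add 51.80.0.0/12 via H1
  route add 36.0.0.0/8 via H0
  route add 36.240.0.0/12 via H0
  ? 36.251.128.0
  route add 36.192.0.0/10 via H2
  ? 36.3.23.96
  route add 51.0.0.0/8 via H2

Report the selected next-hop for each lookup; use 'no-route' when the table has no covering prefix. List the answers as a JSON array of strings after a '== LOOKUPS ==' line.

Apply in order:
  + 248.250.0.0/20 (H0) depth=20
  + 36.251.128.0/20 (H3) depth=20
  + 248.250.7.184/29 (H1) depth=29
  lookup 186.248.60.254: bits 1 walk d0:-→d1:- -> no-route
  + 248.250.7.176/28 (H2) depth=28
  + 36.240.0.0/12 (H1) depth=12
  + 51.86.176.0/20 (H0) depth=20
  lookup 36.251.128.0: bits 00100100111110111000 walk d0:-→d1:-→d2:-→d3:-→d4:-→d5:-→d6:-→d7:-→d8:-→d9:-→d10:-→d11:-→d12:H1→d13:-→d14:-→d15:-→d16:-→d17:-→d18:-→d19:-→d20:H3 -> H3
  + 0.0.0.0/0 (H0) depth=0
  lookup 36.240.23.223: bits 001001001111 walk d0:H0→d1:-→d2:-→d3:-→d4:-→d5:-→d6:-→d7:-→d8:-→d9:-→d10:-→d11:-→d12:H1 -> H1
  lookup 80.163.138.137: bits 0 walk d0:H0→d1:- -> H0
  + 0.0.0.0/0 (H1) depth=0
  + 51.86.0.0/16 (H1) depth=16
  lookup 248.250.0.15: bits 111110001111101000000 walk d0:H1→d1:-→d2:-→d3:-→d4:-→d5:-→d6:-→d7:-→d8:-→d9:-→d10:-→d11:-→d12:-→d13:-→d14:-→d15:-→d16:-→d17:-→d18:-→d19:-→d20:H0→d21:- -> H0
  lookup 36.251.128.12: bits 00100100111110111000 walk d0:H1→d1:-→d2:-→d3:-→d4:-→d5:-→d6:-→d7:-→d8:-→d9:-→d10:-→d11:-→d12:H1→d13:-→d14:-→d15:-→d16:-→d17:-→d18:-→d19:-→d20:H3 -> H3
  lookup 248.250.7.190: bits 11111000111110100000011110111 walk d0:H1→d1:-→d2:-→d3:-→d4:-→d5:-→d6:-→d7:-→d8:-→d9:-→d10:-→d11:-→d12:-→d13:-→d14:-→d15:-→d16:-→d17:-→d18:-→d19:-→d20:H0→d21:-→d22:-→d23:-→d24:-→d25:-→d26:-→d27:-→d28:H2→d29:H1 -> H1
  + 248.0.0.0/8 (H1) depth=8
  lookup 51.86.7.93: bits 0011001101010110 walk d0:H1→d1:-→d2:-→d3:-→d4:-→d5:-→d6:-→d7:-→d8:-→d9:-→d10:-→d11:-→d12:-→d13:-→d14:-→d15:-→d16:H1 -> H1
  + 248.250.7.176/28 (H1) depth=28
  lookup 248.250.7.187: bits 11111000111110100000011110111 walk d0:H1→d1:-→d2:-→d3:-→d4:-→d5:-→d6:-→d7:-→d8:H1→d9:-→d10:-→d11:-→d12:-→d13:-→d14:-→d15:-→d16:-→d17:-→d18:-→d19:-→d20:H0→d21:-→d22:-→d23:-→d24:-→d25:-→d26:-→d27:-→d28:H1→d29:H1 -> H1
  lookup 248.250.11.177: bits 11111000111110100000 walk d0:H1→d1:-→d2:-→d3:-→d4:-→d5:-→d6:-→d7:-→d8:H1→d9:-→d10:-→d11:-→d12:-→d13:-→d14:-→d15:-→d16:-→d17:-→d18:-→d19:-→d20:H0 -> H0
  - 36.240.0.0/12 clear@12
  lookup 51.86.180.31: bits 00110011010101101011 walk d0:H1→d1:-→d2:-→d3:-→d4:-→d5:-→d6:-→d7:-→d8:-→d9:-→d10:-→d11:-→d12:-→d13:-→d14:-→d15:-→d16:H1→d17:-→d18:-→d19:-→d20:H0 -> H0
  - 51.86.0.0/16 clear@16
  + 248.192.0.0/10 (H3) depth=10
  lookup 248.192.0.118: bits 1111100011 walk d0:H1→d1:-→d2:-→d3:-→d4:-→d5:-→d6:-→d7:-→d8:H1→d9:-→d10:H3 -> H3
  lookup 248.193.195.137: bits 1111100011 walk d0:H1→d1:-→d2:-→d3:-→d4:-→d5:-→d6:-→d7:-→d8:H1→d9:-→d10:H3 -> H3
  + 51.86.186.0/23 (H0) depth=23
  + 51.80.0.0/12 (H1) depth=12
  + 36.0.0.0/8 (H0) depth=8
  + 36.240.0.0/12 (H0) depth=12
  lookup 36.251.128.0: bits 00100100111110111000 walk d0:H1→d1:-→d2:-→d3:-→d4:-→d5:-→d6:-→d7:-→d8:H0→d9:-→d10:-→d11:-→d12:H0→d13:-→d14:-→d15:-→d16:-→d17:-→d18:-→d19:-→d20:H3 -> H3
  + 36.192.0.0/10 (H2) depth=10
  lookup 36.3.23.96: bits 00100100 walk d0:H1→d1:-→d2:-→d3:-→d4:-→d5:-→d6:-→d7:-→d8:H0 -> H0
  + 51.0.0.0/8 (H2) depth=8

== LOOKUPS ==
["no-route","H3","H1","H0","H0","H3","H1","H1","H1","H0","H0","H3","H3","H3","H0"]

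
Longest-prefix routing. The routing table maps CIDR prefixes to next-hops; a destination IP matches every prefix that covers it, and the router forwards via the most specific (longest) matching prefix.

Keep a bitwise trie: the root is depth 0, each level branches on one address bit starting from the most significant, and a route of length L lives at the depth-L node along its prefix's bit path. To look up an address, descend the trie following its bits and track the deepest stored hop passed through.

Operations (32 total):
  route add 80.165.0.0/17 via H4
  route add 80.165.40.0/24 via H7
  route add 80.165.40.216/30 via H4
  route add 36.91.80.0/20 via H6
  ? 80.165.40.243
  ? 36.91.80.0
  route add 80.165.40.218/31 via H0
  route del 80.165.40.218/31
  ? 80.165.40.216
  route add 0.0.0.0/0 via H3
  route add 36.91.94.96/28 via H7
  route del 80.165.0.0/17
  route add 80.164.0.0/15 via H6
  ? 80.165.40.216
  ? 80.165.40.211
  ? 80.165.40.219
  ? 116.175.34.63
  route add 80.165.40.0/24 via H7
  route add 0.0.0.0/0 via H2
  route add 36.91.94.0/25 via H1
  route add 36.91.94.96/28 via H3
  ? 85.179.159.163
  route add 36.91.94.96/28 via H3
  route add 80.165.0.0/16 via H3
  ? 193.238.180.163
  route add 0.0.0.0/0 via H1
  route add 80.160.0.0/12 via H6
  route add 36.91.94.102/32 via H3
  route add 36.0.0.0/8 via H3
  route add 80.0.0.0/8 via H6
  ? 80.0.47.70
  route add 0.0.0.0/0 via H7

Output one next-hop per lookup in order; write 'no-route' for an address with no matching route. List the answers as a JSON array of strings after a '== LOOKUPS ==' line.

Apply in order:
  + 80.165.0.0/17 (H4) depth=17
  + 80.165.40.0/24 (H7) depth=24
  + 80.165.40.216/30 (H4) depth=30
  + 36.91.80.0/20 (H6) depth=20
  ? 80.165.40.243  path d0:-→d1:-→d2:-→d3:-→d4:-→d5:-→d6:-→d7:-→d8:-→d9:-→d10:-→d11:-→d12:-→d13:-→d14:-→d15:-→d16:-→d17:H4→d18:-→d19:-→d20:-→d21:-→d22:-→d23:-→d24:H7→d25:-→d26:-  best=H7
  ? 36.91.80.0  path d0:-→d1:-→d2:-→d3:-→d4:-→d5:-→d6:-→d7:-→d8:-→d9:-→d10:-→d11:-→d12:-→d13:-→d14:-→d15:-→d16:-→d17:-→d18:-→d19:-→d20:H6  best=H6
  + 80.165.40.218/31 (H0) depth=31
  del 80.165.40.218/31 (clear depth 31)
  ? 80.165.40.216  path d0:-→d1:-→d2:-→d3:-→d4:-→d5:-→d6:-→d7:-→d8:-→d9:-→d10:-→d11:-→d12:-→d13:-→d14:-→d15:-→d16:-→d17:H4→d18:-→d19:-→d20:-→d21:-→d22:-→d23:-→d24:H7→d25:-→d26:-→d27:-→d28:-→d29:-→d30:H4  best=H4
  + 0.0.0.0/0 (H3) depth=0
  + 36.91.94.96/28 (H7) depth=28
  del 80.165.0.0/17 (clear depth 17)
  + 80.164.0.0/15 (H6) depth=15
  ? 80.165.40.216  path d0:H3→d1:-→d2:-→d3:-→d4:-→d5:-→d6:-→d7:-→d8:-→d9:-→d10:-→d11:-→d12:-→d13:-→d14:-→d15:H6→d16:-→d17:-→d18:-→d19:-→d20:-→d21:-→d22:-→d23:-→d24:H7→d25:-→d26:-→d27:-→d28:-→d29:-→d30:H4  best=H4
  ? 80.165.40.211  path d0:H3→d1:-→d2:-→d3:-→d4:-→d5:-→d6:-→d7:-→d8:-→d9:-→d10:-→d11:-→d12:-→d13:-→d14:-→d15:H6→d16:-→d17:-→d18:-→d19:-→d20:-→d21:-→d22:-→d23:-→d24:H7→d25:-→d26:-→d27:-→d28:-  best=H7
  ? 80.165.40.219  path d0:H3→d1:-→d2:-→d3:-→d4:-→d5:-→d6:-→d7:-→d8:-→d9:-→d10:-→d11:-→d12:-→d13:-→d14:-→d15:H6→d16:-→d17:-→d18:-→d19:-→d20:-→d21:-→d22:-→d23:-→d24:H7→d25:-→d26:-→d27:-→d28:-→d29:-→d30:H4→d31:-  best=H4
  ? 116.175.34.63  path d0:H3→d1:-→d2:-  best=H3
  + 80.165.40.0/24 (H7) depth=24
  + 0.0.0.0/0 (H2) depth=0
  + 36.91.94.0/25 (H1) depth=25
  + 36.91.94.96/28 (H3) depth=28
  ? 85.179.159.163  path d0:H2→d1:-→d2:-→d3:-→d4:-→d5:-  best=H2
  + 36.91.94.96/28 (H3) depth=28
  + 80.165.0.0/16 (H3) depth=16
  ? 193.238.180.163  path d0:H2  best=H2
  + 0.0.0.0/0 (H1) depth=0
  + 80.160.0.0/12 (H6) depth=12
  + 36.91.94.102/32 (H3) depth=32
  + 36.0.0.0/8 (H3) depth=8
  + 80.0.0.0/8 (H6) depth=8
  ? 80.0.47.70  path d0:H1→d1:-→d2:-→d3:-→d4:-→d5:-→d6:-→d7:-→d8:H6  best=H6
  + 0.0.0.0/0 (H7) depth=0

== LOOKUPS ==
["H7","H6","H4","H4","H7","H4","H3","H2","H2","H6"]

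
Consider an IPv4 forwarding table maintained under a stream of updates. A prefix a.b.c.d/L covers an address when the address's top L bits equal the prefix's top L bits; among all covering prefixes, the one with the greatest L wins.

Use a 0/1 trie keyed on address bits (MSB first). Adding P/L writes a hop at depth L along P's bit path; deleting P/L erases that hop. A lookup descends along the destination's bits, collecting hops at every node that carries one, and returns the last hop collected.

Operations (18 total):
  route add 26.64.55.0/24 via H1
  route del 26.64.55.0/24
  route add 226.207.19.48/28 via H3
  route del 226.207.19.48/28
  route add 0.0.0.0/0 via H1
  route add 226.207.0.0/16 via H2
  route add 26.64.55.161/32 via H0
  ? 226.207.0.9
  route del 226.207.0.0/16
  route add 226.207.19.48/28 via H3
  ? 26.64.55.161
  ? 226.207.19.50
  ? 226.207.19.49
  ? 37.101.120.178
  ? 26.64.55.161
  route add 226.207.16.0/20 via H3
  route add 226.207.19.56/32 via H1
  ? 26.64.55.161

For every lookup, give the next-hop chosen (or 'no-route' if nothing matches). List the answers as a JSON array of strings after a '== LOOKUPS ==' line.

Apply in order:
  add 26.64.55.0/24 -> H1 at depth 24
  del 26.64.55.0/24 (clear depth 24)
  add 226.207.19.48/28 -> H3 at depth 28
  del 226.207.19.48/28 (clear depth 28)
  add 0.0.0.0/0 -> H1 at depth 0
  add 226.207.0.0/16 -> H2 at depth 16
  add 26.64.55.161/32 -> H0 at depth 32
  ? 226.207.0.9  path d0:H1→d1:-→d2:-→d3:-→d4:-→d5:-→d6:-→d7:-→d8:-→d9:-→d10:-→d11:-→d12:-→d13:-→d14:-→d15:-→d16:H2→d17:-→d18:-→d19:-  best=H2
  del 226.207.0.0/16 (clear depth 16)
  add 226.207.19.48/28 -> H3 at depth 28
  ? 26.64.55.161  path d0:H1→d1:-→d2:-→d3:-→d4:-→d5:-→d6:-→d7:-→d8:-→d9:-→d10:-→d11:-→d12:-→d13:-→d14:-→d15:-→d16:-→d17:-→d18:-→d19:-→d20:-→d21:-→d22:-→d23:-→d24:-→d25:-→d26:-→d27:-→d28:-→d29:-→d30:-→d31:-→d32:H0  best=H0
  ? 226.207.19.50  path d0:H1→d1:-→d2:-→d3:-→d4:-→d5:-→d6:-→d7:-→d8:-→d9:-→d10:-→d11:-→d12:-→d13:-→d14:-→d15:-→d16:-→d17:-→d18:-→d19:-→d20:-→d21:-→d22:-→d23:-→d24:-→d25:-→d26:-→d27:-→d28:H3  best=H3
  ? 226.207.19.49  path d0:H1→d1:-→d2:-→d3:-→d4:-→d5:-→d6:-→d7:-→d8:-→d9:-→d10:-→d11:-→d12:-→d13:-→d14:-→d15:-→d16:-→d17:-→d18:-→d19:-→d20:-→d21:-→d22:-→d23:-→d24:-→d25:-→d26:-→d27:-→d28:H3  best=H3
  ? 37.101.120.178  path d0:H1→d1:-→d2:-  best=H1
  ? 26.64.55.161  path d0:H1→d1:-→d2:-→d3:-→d4:-→d5:-→d6:-→d7:-→d8:-→d9:-→d10:-→d11:-→d12:-→d13:-→d14:-→d15:-→d16:-→d17:-→d18:-→d19:-→d20:-→d21:-→d22:-→d23:-→d24:-→d25:-→d26:-→d27:-→d28:-→d29:-→d30:-→d31:-→d32:H0  best=H0
  add 226.207.16.0/20 -> H3 at depth 20
  add 226.207.19.56/32 -> H1 at depth 32
  ? 26.64.55.161  path d0:H1→d1:-→d2:-→d3:-→d4:-→d5:-→d6:-→d7:-→d8:-→d9:-→d10:-→d11:-→d12:-→d13:-→d14:-→d15:-→d16:-→d17:-→d18:-→d19:-→d20:-→d21:-→d22:-→d23:-→d24:-→d25:-→d26:-→d27:-→d28:-→d29:-→d30:-→d31:-→d32:H0  best=H0

== LOOKUPS ==
["H2","H0","H3","H3","H1","H0","H0"]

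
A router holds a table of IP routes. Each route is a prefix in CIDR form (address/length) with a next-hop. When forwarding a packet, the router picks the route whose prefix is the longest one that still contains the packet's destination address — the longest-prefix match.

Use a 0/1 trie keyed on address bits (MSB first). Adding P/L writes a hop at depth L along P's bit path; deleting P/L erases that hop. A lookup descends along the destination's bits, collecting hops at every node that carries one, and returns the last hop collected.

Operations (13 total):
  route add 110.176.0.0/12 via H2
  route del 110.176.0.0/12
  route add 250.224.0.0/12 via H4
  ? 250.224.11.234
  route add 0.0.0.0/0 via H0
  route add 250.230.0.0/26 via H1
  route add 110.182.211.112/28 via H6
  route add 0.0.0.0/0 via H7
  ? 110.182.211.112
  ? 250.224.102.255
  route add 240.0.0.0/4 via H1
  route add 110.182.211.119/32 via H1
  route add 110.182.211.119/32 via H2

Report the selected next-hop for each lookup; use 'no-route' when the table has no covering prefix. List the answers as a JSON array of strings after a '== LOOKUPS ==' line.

Apply in order:
  add 110.176.0.0/12 -> H2 at depth 12
  - 110.176.0.0/12 clear@12
  add 250.224.0.0/12 -> H4 at depth 12
  ? 250.224.11.234  path d0:-→d1:-→d2:-→d3:-→d4:-→d5:-→d6:-→d7:-→d8:-→d9:-→d10:-→d11:-→d12:H4  best=H4
  add 0.0.0.0/0 -> H0 at depth 0
  add 250.230.0.0/26 -> H1 at depth 26
  add 110.182.211.112/28 -> H6 at depth 28
  add 0.0.0.0/0 -> H7 at depth 0
  ? 110.182.211.112  path d0:H7→d1:-→d2:-→d3:-→d4:-→d5:-→d6:-→d7:-→d8:-→d9:-→d10:-→d11:-→d12:-→d13:-→d14:-→d15:-→d16:-→d17:-→d18:-→d19:-→d20:-→d21:-→d22:-→d23:-→d24:-→d25:-→d26:-→d27:-→d28:H6  best=H6
  ? 250.224.102.255  path d0:H7→d1:-→d2:-→d3:-→d4:-→d5:-→d6:-→d7:-→d8:-→d9:-→d10:-→d11:-→d12:H4→d13:-  best=H4
  add 240.0.0.0/4 -> H1 at depth 4
  add 110.182.211.119/32 -> H1 at depth 32
  add 110.182.211.119/32 -> H2 at depth 32

== LOOKUPS ==
["H4","H6","H4"]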